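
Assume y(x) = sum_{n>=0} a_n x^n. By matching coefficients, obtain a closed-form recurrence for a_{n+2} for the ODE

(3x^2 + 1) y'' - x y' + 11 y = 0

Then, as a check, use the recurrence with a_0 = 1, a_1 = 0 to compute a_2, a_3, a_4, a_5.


Substitute y = sum_n a_n x^n.
(1 + 3 x^2) y'' contributes (n+2)(n+1) a_{n+2} + 3 n(n-1) a_n at x^n.
-x y'(x) contributes -n a_n at x^n.
11 y(x) contributes 11 a_n at x^n.
Matching x^n: (n+2)(n+1) a_{n+2} + (3 n(n-1) - n + 11) a_n = 0.
Thus a_{n+2} = (-3 n(n-1) + n - 11) / ((n+1)(n+2)) * a_n.

Check with a_0 = 1, a_1 = 0 (apply the recurrence for n = 0, 1, 2, 3): a_0 = 1, a_1 = 0, a_2 = -11/2, a_3 = 0, a_4 = 55/8, a_5 = 0.

a_(n+2) = (-3 n(n-1) + n - 11) / ((n+1)(n+2)) * a_n; check: a_0 = 1, a_1 = 0, a_2 = -11/2, a_3 = 0, a_4 = 55/8, a_5 = 0


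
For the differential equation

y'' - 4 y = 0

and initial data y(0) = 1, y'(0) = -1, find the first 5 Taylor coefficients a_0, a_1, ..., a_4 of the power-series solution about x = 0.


Ansatz: y(x) = sum_{n>=0} a_n x^n, so y'(x) = sum_{n>=1} n a_n x^(n-1) and y''(x) = sum_{n>=2} n(n-1) a_n x^(n-2).
Substitute into P(x) y'' + Q(x) y' + R(x) y = 0 with P(x) = 1, Q(x) = 0, R(x) = -4, and match powers of x.
Initial conditions: a_0 = 1, a_1 = -1.
Setting the coefficient of each power of x to zero and solving order by order (substituting the coefficients already found):
  x^0: 2 a_2 - 4 a_0 = 0  ->  2 a_2 = 4 a_0 = 4  ->  a_2 = 2
  x^1: 6 a_3 - 4 a_1 = 0  ->  6 a_3 = 4 a_1 = -4  ->  a_3 = -2/3
  x^2: 12 a_4 - 4 a_2 = 0  ->  12 a_4 = 4 a_2 = 8  ->  a_4 = 2/3
Truncated series: y(x) = 1 - x + 2 x^2 - (2/3) x^3 + (2/3) x^4 + O(x^5).

a_0 = 1; a_1 = -1; a_2 = 2; a_3 = -2/3; a_4 = 2/3


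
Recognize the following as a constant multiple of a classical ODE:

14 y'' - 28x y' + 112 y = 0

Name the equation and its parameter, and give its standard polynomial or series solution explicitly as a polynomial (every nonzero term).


All three coefficients share the factor 14; dividing through by 14 gives  y'' - 2x y' + 8 y = 0.
This matches the Hermite equation y'' - 2x y' + 2n y = 0 with 2n = 8, so n = 4; the polynomial solution is H_4(x).
With y = sum_k a_k x^k, matching x^k gives (k+2)(k+1) a_{k+2} = 2(k - n) a_k = 2(k - 4) a_k. The right side vanishes at k = 4, so the series with the parity of 4 terminates at degree 4.
Standard normalization: leading coefficient of H_n is 2^n, so a_4 = 2^4 = 16. Work downward with a_k = (k+1)(k+2) a_{k+2} / (2(k - n)):
  a_2 = (3)(4)(16) / (2(2 - 4)) = 192/(-4) = -48
  a_0 = (1)(2)(-48) / (2(0 - 4)) = -96/(-8) = 12
Hence H_4(x) = 16 x^4 - 48 x^2 + 12.

H_4(x); series = 16 x^4 - 48 x^2 + 12


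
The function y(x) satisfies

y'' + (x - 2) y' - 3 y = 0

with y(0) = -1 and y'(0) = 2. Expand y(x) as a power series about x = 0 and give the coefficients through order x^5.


Ansatz: y(x) = sum_{n>=0} a_n x^n, so y'(x) = sum_{n>=1} n a_n x^(n-1) and y''(x) = sum_{n>=2} n(n-1) a_n x^(n-2).
Substitute into P(x) y'' + Q(x) y' + R(x) y = 0 with P(x) = 1, Q(x) = x - 2, R(x) = -3, and match powers of x.
Initial conditions: a_0 = -1, a_1 = 2.
Setting the coefficient of each power of x to zero and solving order by order (substituting the coefficients already found):
  x^0: 2 a_2 - 2 a_1 - 3 a_0 = 0  ->  2 a_2 = 2 a_1 + 3 a_0 = 1  ->  a_2 = 1/2
  x^1: 6 a_3 - 4 a_2 - 2 a_1 = 0  ->  6 a_3 = 4 a_2 + 2 a_1 = 6  ->  a_3 = 1
  x^2: 12 a_4 - 6 a_3 - a_2 = 0  ->  12 a_4 = 6 a_3 + a_2 = 13/2  ->  a_4 = 13/24
  x^3: 20 a_5 - 8 a_4 = 0  ->  20 a_5 = 8 a_4 = 13/3  ->  a_5 = 13/60
Truncated series: y(x) = -1 + 2 x + (1/2) x^2 + x^3 + (13/24) x^4 + (13/60) x^5 + O(x^6).

a_0 = -1; a_1 = 2; a_2 = 1/2; a_3 = 1; a_4 = 13/24; a_5 = 13/60


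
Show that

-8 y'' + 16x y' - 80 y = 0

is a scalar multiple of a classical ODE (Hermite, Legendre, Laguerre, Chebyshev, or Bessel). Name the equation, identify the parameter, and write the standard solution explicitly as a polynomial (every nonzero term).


All three coefficients share the factor -8; dividing through by -8 gives  y'' - 2x y' + 10 y = 0.
This matches the Hermite equation y'' - 2x y' + 2n y = 0 with 2n = 10, so n = 5; the polynomial solution is H_5(x).
With y = sum_k a_k x^k, matching x^k gives (k+2)(k+1) a_{k+2} = 2(k - n) a_k = 2(k - 5) a_k. The right side vanishes at k = 5, so the series with the parity of 5 terminates at degree 5.
Standard normalization: leading coefficient of H_n is 2^n, so a_5 = 2^5 = 32. Work downward with a_k = (k+1)(k+2) a_{k+2} / (2(k - n)):
  a_3 = (4)(5)(32) / (2(3 - 5)) = 640/(-4) = -160
  a_1 = (2)(3)(-160) / (2(1 - 5)) = -960/(-8) = 120
Hence H_5(x) = 32 x^5 - 160 x^3 + 120 x.

H_5(x); series = 32 x^5 - 160 x^3 + 120 x


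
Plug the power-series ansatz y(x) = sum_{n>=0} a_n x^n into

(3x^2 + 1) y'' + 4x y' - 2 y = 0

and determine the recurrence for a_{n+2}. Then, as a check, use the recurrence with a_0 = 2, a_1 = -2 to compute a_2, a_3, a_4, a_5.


Substitute y = sum_n a_n x^n.
(1 + 3 x^2) y'' contributes (n+2)(n+1) a_{n+2} + 3 n(n-1) a_n at x^n.
4 x y'(x) contributes 4 n a_n at x^n.
-2 y(x) contributes -2 a_n at x^n.
Matching x^n: (n+2)(n+1) a_{n+2} + (3 n(n-1) + 4 n - 2) a_n = 0.
Thus a_{n+2} = (-3 n(n-1) - 4 n + 2) / ((n+1)(n+2)) * a_n.

Check with a_0 = 2, a_1 = -2 (apply the recurrence for n = 0, 1, 2, 3): a_0 = 2, a_1 = -2, a_2 = 2, a_3 = 2/3, a_4 = -2, a_5 = -14/15.

a_(n+2) = (-3 n(n-1) - 4 n + 2) / ((n+1)(n+2)) * a_n; check: a_0 = 2, a_1 = -2, a_2 = 2, a_3 = 2/3, a_4 = -2, a_5 = -14/15


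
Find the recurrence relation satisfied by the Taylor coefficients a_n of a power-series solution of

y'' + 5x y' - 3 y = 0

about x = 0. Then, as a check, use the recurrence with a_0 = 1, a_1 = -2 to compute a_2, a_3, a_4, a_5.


Substitute y = sum_n a_n x^n.
y''(x) has coefficient (n+2)(n+1) a_{n+2} at x^n;
5 x y'(x) has coefficient 5 n a_n at x^n (shift);
-3 y(x) has coefficient -3 a_n at x^n.
Matching x^n: (n+2)(n+1) a_{n+2} + (5n - 3) a_n = 0.
Thus a_{n+2} = (-5n + 3) / ((n+1)(n+2)) * a_n.

Check with a_0 = 1, a_1 = -2 (apply the recurrence for n = 0, 1, 2, 3): a_0 = 1, a_1 = -2, a_2 = 3/2, a_3 = 2/3, a_4 = -7/8, a_5 = -2/5.

a_(n+2) = (-5n + 3) / ((n+1)(n+2)) * a_n; check: a_0 = 1, a_1 = -2, a_2 = 3/2, a_3 = 2/3, a_4 = -7/8, a_5 = -2/5


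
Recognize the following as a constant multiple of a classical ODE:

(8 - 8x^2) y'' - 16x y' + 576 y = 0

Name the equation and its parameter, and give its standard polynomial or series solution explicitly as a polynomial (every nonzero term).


All three coefficients share the factor 8; dividing through by 8 gives  (1 - x^2) y'' - 2x y' + 72 y = 0.
This matches the Legendre equation (1 - x^2) y'' - 2x y' + n(n+1) y = 0 (note the -2x y' term) with n(n+1) = 72, so n = 8; the polynomial solution is P_8(x).
With y = sum_k a_k x^k, matching x^k gives (k+2)(k+1) a_{k+2} = [k(k+1) - n(n+1)] a_k = (k - 8)(k + 9) a_k. The right side vanishes at k = 8, so the series with the parity of 8 terminates at degree 8.
Standard normalization (P_n(1) = 1): leading coefficient (2n)!/(2^n (n!)^2) = 20922789888000/(256*1625702400) = 6435/128, so a_8 = 6435/128. Work downward with a_k = (k+1)(k+2) a_{k+2} / ((k - 8)(k + 9)):
  a_6 = (7)(8)(6435/128) / ((6 - 8)(6 + 9)) = (45045/16)/(-30) = -3003/32
  a_4 = (5)(6)(-3003/32) / ((4 - 8)(4 + 9)) = (-45045/16)/(-52) = 3465/64
  a_2 = (3)(4)(3465/64) / ((2 - 8)(2 + 9)) = (10395/16)/(-66) = -315/32
  a_0 = (1)(2)(-315/32) / ((0 - 8)(0 + 9)) = (-315/16)/(-72) = 35/128
Hence P_8(x) = 6435 x^8/128 - 3003 x^6/32 + 3465 x^4/64 - 315 x^2/32 + 35/128.

P_8(x); series = 6435 x^8/128 - 3003 x^6/32 + 3465 x^4/64 - 315 x^2/32 + 35/128


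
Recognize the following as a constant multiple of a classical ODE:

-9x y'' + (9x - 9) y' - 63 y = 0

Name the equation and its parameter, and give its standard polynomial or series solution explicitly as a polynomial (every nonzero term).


All three coefficients share the factor -9; dividing through by -9 gives  x y'' + (1 - x) y' + 7 y = 0.
This matches the Laguerre equation x y'' + (1 - x) y' + n y = 0 with n = 7; the polynomial solution is L_7(x).
With y = sum_k a_k x^k, matching x^k gives (k+1)k a_{k+1} + (k+1) a_{k+1} - k a_k + n a_k = 0, i.e. (k+1)^2 a_{k+1} = (k - n) a_k = (k - 7) a_k. The right side vanishes at k = 7, so the series terminates at degree 7.
Standard normalization L_n(0) = 1 gives a_0 = 1. Work upward with a_{k+1} = (k - 7) a_k / (k+1)^2:
  a_1 = (0 - 7)(1) / 1^2 = -7/1 = -7
  a_2 = (1 - 7)(-7) / 2^2 = 42/4 = 21/2
  a_3 = (2 - 7)(21/2) / 3^2 = (-105/2)/9 = -35/6
  a_4 = (3 - 7)(-35/6) / 4^2 = (70/3)/16 = 35/24
  a_5 = (4 - 7)(35/24) / 5^2 = (-35/8)/25 = -7/40
  a_6 = (5 - 7)(-7/40) / 6^2 = (7/20)/36 = 7/720
  a_7 = (6 - 7)(7/720) / 7^2 = (-7/720)/49 = -1/5040
Hence L_7(x) = -x^7/5040 + 7 x^6/720 - 7 x^5/40 + 35 x^4/24 - 35 x^3/6 + 21 x^2/2 - 7 x + 1.

L_7(x); series = -x^7/5040 + 7 x^6/720 - 7 x^5/40 + 35 x^4/24 - 35 x^3/6 + 21 x^2/2 - 7 x + 1


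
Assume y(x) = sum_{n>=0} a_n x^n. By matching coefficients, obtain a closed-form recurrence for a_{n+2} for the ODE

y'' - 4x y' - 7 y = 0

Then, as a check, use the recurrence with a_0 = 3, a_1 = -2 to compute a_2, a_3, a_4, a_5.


Substitute y = sum_n a_n x^n.
y''(x) has coefficient (n+2)(n+1) a_{n+2} at x^n;
-4 x y'(x) has coefficient -4 n a_n at x^n (shift);
-7 y(x) has coefficient -7 a_n at x^n.
Matching x^n: (n+2)(n+1) a_{n+2} + (-4n - 7) a_n = 0.
Thus a_{n+2} = (4n + 7) / ((n+1)(n+2)) * a_n.

Check with a_0 = 3, a_1 = -2 (apply the recurrence for n = 0, 1, 2, 3): a_0 = 3, a_1 = -2, a_2 = 21/2, a_3 = -11/3, a_4 = 105/8, a_5 = -209/60.

a_(n+2) = (4n + 7) / ((n+1)(n+2)) * a_n; check: a_0 = 3, a_1 = -2, a_2 = 21/2, a_3 = -11/3, a_4 = 105/8, a_5 = -209/60


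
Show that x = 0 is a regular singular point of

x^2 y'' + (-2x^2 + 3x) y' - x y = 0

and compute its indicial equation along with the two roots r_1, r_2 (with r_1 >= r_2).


Divide by x^2 to reach normal form y'' + P_1(x) y' + P_2(x) y = 0 with P_1(x) = -2 + 3/x and P_2(x) = -1/x.
x = 0 is a singular point because the y'-coefficient -2 + 3/x has a pole at x = 0 and the y-coefficient -1/x has a pole at x = 0.
It is a regular singular point because x P_1(x) = p(x) = 3 - 2x and x^2 P_2(x) = q(x) = -x are polynomials, hence analytic at x = 0.
p(0) = 3,  q(0) = 0.
Indicial equation: r(r-1) + p(0) r + q(0) = 0, i.e. r^2 + (p(0) - 1) r + q(0) = 0, i.e. r^2 + 2 r = 0.
Discriminant: (2)^2 - 4(0) = 4, so r = (-2 ± 2)/2.
Solving: r_1 = 0, r_2 = -2.

indicial: r^2 + 2 r = 0; roots r_1 = 0, r_2 = -2


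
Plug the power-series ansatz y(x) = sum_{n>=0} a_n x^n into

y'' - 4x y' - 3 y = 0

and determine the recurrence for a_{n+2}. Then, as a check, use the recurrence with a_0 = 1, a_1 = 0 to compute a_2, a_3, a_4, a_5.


Substitute y = sum_n a_n x^n.
y''(x) has coefficient (n+2)(n+1) a_{n+2} at x^n;
-4 x y'(x) has coefficient -4 n a_n at x^n (shift);
-3 y(x) has coefficient -3 a_n at x^n.
Matching x^n: (n+2)(n+1) a_{n+2} + (-4n - 3) a_n = 0.
Thus a_{n+2} = (4n + 3) / ((n+1)(n+2)) * a_n.

Check with a_0 = 1, a_1 = 0 (apply the recurrence for n = 0, 1, 2, 3): a_0 = 1, a_1 = 0, a_2 = 3/2, a_3 = 0, a_4 = 11/8, a_5 = 0.

a_(n+2) = (4n + 3) / ((n+1)(n+2)) * a_n; check: a_0 = 1, a_1 = 0, a_2 = 3/2, a_3 = 0, a_4 = 11/8, a_5 = 0


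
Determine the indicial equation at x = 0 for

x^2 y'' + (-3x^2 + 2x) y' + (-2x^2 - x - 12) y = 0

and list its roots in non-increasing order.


Divide by x^2 to reach normal form y'' + P_1(x) y' + P_2(x) y = 0 with P_1(x) = -3 + 2/x and P_2(x) = -2 - 1/x - 12/x^2.
x = 0 is a singular point because the y'-coefficient -3 + 2/x has a pole at x = 0 and the y-coefficient -2 - 1/x - 12/x^2 has a pole at x = 0.
It is a regular singular point because x P_1(x) = p(x) = 2 - 3x and x^2 P_2(x) = q(x) = -2x^2 - x - 12 are polynomials, hence analytic at x = 0.
p(0) = 2,  q(0) = -12.
Indicial equation: r(r-1) + p(0) r + q(0) = 0, i.e. r^2 + (p(0) - 1) r + q(0) = 0, i.e. r^2 + 1 r - 12 = 0.
Discriminant: (1)^2 - 4(-12) = 49, so r = (-1 ± 7)/2.
Solving: r_1 = 3, r_2 = -4.

indicial: r^2 + 1 r - 12 = 0; roots r_1 = 3, r_2 = -4


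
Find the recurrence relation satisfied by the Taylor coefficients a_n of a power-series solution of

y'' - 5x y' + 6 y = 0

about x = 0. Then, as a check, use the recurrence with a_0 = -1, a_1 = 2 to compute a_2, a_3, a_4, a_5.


Substitute y = sum_n a_n x^n.
y''(x) has coefficient (n+2)(n+1) a_{n+2} at x^n;
-5 x y'(x) has coefficient -5 n a_n at x^n (shift);
6 y(x) has coefficient 6 a_n at x^n.
Matching x^n: (n+2)(n+1) a_{n+2} + (-5n + 6) a_n = 0.
Thus a_{n+2} = (5n - 6) / ((n+1)(n+2)) * a_n.

Check with a_0 = -1, a_1 = 2 (apply the recurrence for n = 0, 1, 2, 3): a_0 = -1, a_1 = 2, a_2 = 3, a_3 = -1/3, a_4 = 1, a_5 = -3/20.

a_(n+2) = (5n - 6) / ((n+1)(n+2)) * a_n; check: a_0 = -1, a_1 = 2, a_2 = 3, a_3 = -1/3, a_4 = 1, a_5 = -3/20


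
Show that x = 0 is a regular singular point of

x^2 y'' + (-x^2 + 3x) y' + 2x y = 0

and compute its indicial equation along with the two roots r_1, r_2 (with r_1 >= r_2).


Divide by x^2 to reach normal form y'' + P_1(x) y' + P_2(x) y = 0 with P_1(x) = -1 + 3/x and P_2(x) = 2/x.
x = 0 is a singular point because the y'-coefficient -1 + 3/x has a pole at x = 0 and the y-coefficient 2/x has a pole at x = 0.
It is a regular singular point because x P_1(x) = p(x) = 3 - x and x^2 P_2(x) = q(x) = 2x are polynomials, hence analytic at x = 0.
p(0) = 3,  q(0) = 0.
Indicial equation: r(r-1) + p(0) r + q(0) = 0, i.e. r^2 + (p(0) - 1) r + q(0) = 0, i.e. r^2 + 2 r = 0.
Discriminant: (2)^2 - 4(0) = 4, so r = (-2 ± 2)/2.
Solving: r_1 = 0, r_2 = -2.

indicial: r^2 + 2 r = 0; roots r_1 = 0, r_2 = -2


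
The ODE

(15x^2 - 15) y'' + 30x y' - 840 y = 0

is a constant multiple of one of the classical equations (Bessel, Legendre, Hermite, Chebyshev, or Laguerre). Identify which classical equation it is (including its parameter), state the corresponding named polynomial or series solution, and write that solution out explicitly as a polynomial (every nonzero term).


All three coefficients share the factor -15; dividing through by -15 gives  (1 - x^2) y'' - 2x y' + 56 y = 0.
This matches the Legendre equation (1 - x^2) y'' - 2x y' + n(n+1) y = 0 (note the -2x y' term) with n(n+1) = 56, so n = 7; the polynomial solution is P_7(x).
With y = sum_k a_k x^k, matching x^k gives (k+2)(k+1) a_{k+2} = [k(k+1) - n(n+1)] a_k = (k - 7)(k + 8) a_k. The right side vanishes at k = 7, so the series with the parity of 7 terminates at degree 7.
Standard normalization (P_n(1) = 1): leading coefficient (2n)!/(2^n (n!)^2) = 87178291200/(128*25401600) = 429/16, so a_7 = 429/16. Work downward with a_k = (k+1)(k+2) a_{k+2} / ((k - 7)(k + 8)):
  a_5 = (6)(7)(429/16) / ((5 - 7)(5 + 8)) = (9009/8)/(-26) = -693/16
  a_3 = (4)(5)(-693/16) / ((3 - 7)(3 + 8)) = (-3465/4)/(-44) = 315/16
  a_1 = (2)(3)(315/16) / ((1 - 7)(1 + 8)) = (945/8)/(-54) = -35/16
Hence P_7(x) = 429 x^7/16 - 693 x^5/16 + 315 x^3/16 - 35 x/16.

P_7(x); series = 429 x^7/16 - 693 x^5/16 + 315 x^3/16 - 35 x/16


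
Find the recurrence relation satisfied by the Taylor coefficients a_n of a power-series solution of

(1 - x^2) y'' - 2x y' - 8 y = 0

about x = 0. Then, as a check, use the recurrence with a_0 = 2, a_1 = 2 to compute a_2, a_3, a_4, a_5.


Substitute y = sum_n a_n x^n.
(1 - 1 x^2) y'' contributes (n+2)(n+1) a_{n+2} - n(n-1) a_n at x^n.
-2 x y'(x) contributes -2 n a_n at x^n.
-8 y(x) contributes -8 a_n at x^n.
Matching x^n: (n+2)(n+1) a_{n+2} + (-n(n-1) - 2 n - 8) a_n = 0.
Thus a_{n+2} = (n(n-1) + 2 n + 8) / ((n+1)(n+2)) * a_n.

Check with a_0 = 2, a_1 = 2 (apply the recurrence for n = 0, 1, 2, 3): a_0 = 2, a_1 = 2, a_2 = 8, a_3 = 10/3, a_4 = 28/3, a_5 = 10/3.

a_(n+2) = (n(n-1) + 2 n + 8) / ((n+1)(n+2)) * a_n; check: a_0 = 2, a_1 = 2, a_2 = 8, a_3 = 10/3, a_4 = 28/3, a_5 = 10/3


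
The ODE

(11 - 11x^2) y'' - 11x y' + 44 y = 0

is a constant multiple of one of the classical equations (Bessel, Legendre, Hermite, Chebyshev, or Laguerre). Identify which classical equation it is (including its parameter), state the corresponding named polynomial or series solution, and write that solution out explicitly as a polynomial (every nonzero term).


All three coefficients share the factor 11; dividing through by 11 gives  (1 - x^2) y'' - x y' + 4 y = 0.
This matches the Chebyshev equation (1 - x^2) y'' - x y' + n^2 y = 0 (note the -x y' term, not -2x y') with n^2 = 4, so n = 2; the polynomial solution is T_2(x).
With y = sum_k a_k x^k, matching x^k gives (k+2)(k+1) a_{k+2} = (k^2 - n^2) a_k = (k - 2)(k + 2) a_k. The right side vanishes at k = 2, so the series with the parity of 2 terminates at degree 2.
Standard normalization: leading coefficient of T_n is 2^(n-1), so a_2 = 2^1 = 2. Work downward with a_k = (k+1)(k+2) a_{k+2} / ((k - 2)(k + 2)):
  a_0 = (1)(2)(2) / ((0 - 2)(0 + 2)) = 4/(-4) = -1
Hence T_2(x) = 2 x^2 - 1.

T_2(x); series = 2 x^2 - 1


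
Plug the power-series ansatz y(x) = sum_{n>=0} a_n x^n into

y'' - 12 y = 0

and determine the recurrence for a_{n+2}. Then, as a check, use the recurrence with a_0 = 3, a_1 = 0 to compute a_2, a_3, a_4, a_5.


Substitute y = sum_n a_n x^n into y'' + (const) y = 0.
y''(x) = sum_{n>=0} (n+2)(n+1) a_{n+2} x^n.
The ODE becomes sum_n [(n+2)(n+1) a_{n+2} - 12 a_n] x^n = 0.
Setting each coefficient to zero gives the recurrence:
  (n+2)(n+1) a_{n+2} - 12 a_n = 0,
  a_{n+2} = 12 / ((n+1)(n+2)) a_n.

Check with a_0 = 3, a_1 = 0 (apply the recurrence for n = 0, 1, 2, 3): a_0 = 3, a_1 = 0, a_2 = 18, a_3 = 0, a_4 = 18, a_5 = 0.

a_{n+2} = 12/((n+1)(n+2)) * a_n; check: a_0 = 3, a_1 = 0, a_2 = 18, a_3 = 0, a_4 = 18, a_5 = 0


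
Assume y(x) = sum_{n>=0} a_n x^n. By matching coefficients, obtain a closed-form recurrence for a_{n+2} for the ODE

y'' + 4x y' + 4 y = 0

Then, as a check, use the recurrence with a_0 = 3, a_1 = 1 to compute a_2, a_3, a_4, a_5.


Substitute y = sum_n a_n x^n.
y''(x) has coefficient (n+2)(n+1) a_{n+2} at x^n;
4 x y'(x) has coefficient 4 n a_n at x^n (shift);
4 y(x) has coefficient 4 a_n at x^n.
Matching x^n: (n+2)(n+1) a_{n+2} + (4n + 4) a_n = 0.
Thus a_{n+2} = (-4n - 4) / ((n+1)(n+2)) * a_n.

Check with a_0 = 3, a_1 = 1 (apply the recurrence for n = 0, 1, 2, 3): a_0 = 3, a_1 = 1, a_2 = -6, a_3 = -4/3, a_4 = 6, a_5 = 16/15.

a_(n+2) = (-4n - 4) / ((n+1)(n+2)) * a_n; check: a_0 = 3, a_1 = 1, a_2 = -6, a_3 = -4/3, a_4 = 6, a_5 = 16/15


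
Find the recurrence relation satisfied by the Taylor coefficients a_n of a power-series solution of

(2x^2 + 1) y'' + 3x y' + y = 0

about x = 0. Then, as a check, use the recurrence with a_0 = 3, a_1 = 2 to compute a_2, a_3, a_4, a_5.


Substitute y = sum_n a_n x^n.
(1 + 2 x^2) y'' contributes (n+2)(n+1) a_{n+2} + 2 n(n-1) a_n at x^n.
3 x y'(x) contributes 3 n a_n at x^n.
y(x) contributes 1 a_n at x^n.
Matching x^n: (n+2)(n+1) a_{n+2} + (2 n(n-1) + 3 n + 1) a_n = 0.
Thus a_{n+2} = (-2 n(n-1) - 3 n - 1) / ((n+1)(n+2)) * a_n.

Check with a_0 = 3, a_1 = 2 (apply the recurrence for n = 0, 1, 2, 3): a_0 = 3, a_1 = 2, a_2 = -3/2, a_3 = -4/3, a_4 = 11/8, a_5 = 22/15.

a_(n+2) = (-2 n(n-1) - 3 n - 1) / ((n+1)(n+2)) * a_n; check: a_0 = 3, a_1 = 2, a_2 = -3/2, a_3 = -4/3, a_4 = 11/8, a_5 = 22/15


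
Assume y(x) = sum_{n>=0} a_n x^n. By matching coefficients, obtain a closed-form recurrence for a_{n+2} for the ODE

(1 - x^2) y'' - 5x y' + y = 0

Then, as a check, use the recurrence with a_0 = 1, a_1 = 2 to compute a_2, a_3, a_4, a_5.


Substitute y = sum_n a_n x^n.
(1 - 1 x^2) y'' contributes (n+2)(n+1) a_{n+2} - n(n-1) a_n at x^n.
-5 x y'(x) contributes -5 n a_n at x^n.
y(x) contributes 1 a_n at x^n.
Matching x^n: (n+2)(n+1) a_{n+2} + (-n(n-1) - 5 n + 1) a_n = 0.
Thus a_{n+2} = (n(n-1) + 5 n - 1) / ((n+1)(n+2)) * a_n.

Check with a_0 = 1, a_1 = 2 (apply the recurrence for n = 0, 1, 2, 3): a_0 = 1, a_1 = 2, a_2 = -1/2, a_3 = 4/3, a_4 = -11/24, a_5 = 4/3.

a_(n+2) = (n(n-1) + 5 n - 1) / ((n+1)(n+2)) * a_n; check: a_0 = 1, a_1 = 2, a_2 = -1/2, a_3 = 4/3, a_4 = -11/24, a_5 = 4/3


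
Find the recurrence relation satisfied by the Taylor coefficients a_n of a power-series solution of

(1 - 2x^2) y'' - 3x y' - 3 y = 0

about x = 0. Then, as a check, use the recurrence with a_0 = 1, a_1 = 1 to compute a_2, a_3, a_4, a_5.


Substitute y = sum_n a_n x^n.
(1 - 2 x^2) y'' contributes (n+2)(n+1) a_{n+2} - 2 n(n-1) a_n at x^n.
-3 x y'(x) contributes -3 n a_n at x^n.
-3 y(x) contributes -3 a_n at x^n.
Matching x^n: (n+2)(n+1) a_{n+2} + (-2 n(n-1) - 3 n - 3) a_n = 0.
Thus a_{n+2} = (2 n(n-1) + 3 n + 3) / ((n+1)(n+2)) * a_n.

Check with a_0 = 1, a_1 = 1 (apply the recurrence for n = 0, 1, 2, 3): a_0 = 1, a_1 = 1, a_2 = 3/2, a_3 = 1, a_4 = 13/8, a_5 = 6/5.

a_(n+2) = (2 n(n-1) + 3 n + 3) / ((n+1)(n+2)) * a_n; check: a_0 = 1, a_1 = 1, a_2 = 3/2, a_3 = 1, a_4 = 13/8, a_5 = 6/5


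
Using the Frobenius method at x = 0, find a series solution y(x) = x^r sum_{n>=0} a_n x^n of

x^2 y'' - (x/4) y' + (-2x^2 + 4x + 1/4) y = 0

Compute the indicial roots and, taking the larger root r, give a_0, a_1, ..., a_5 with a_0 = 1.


Write in Frobenius form y'' + (p(x)/x) y' + (q(x)/x^2) y = 0:
  p(x) = -1/4,  q(x) = -2x^2 + 4x + 1/4.
Indicial equation: r(r-1) + (-1/4) r + (1/4) = 0 -> roots r_1 = 1, r_2 = 1/4.
Take r = r_1 = 1. Let y(x) = x^r sum_{n>=0} a_n x^n with a_0 = 1.
Substitute y = x^r sum a_n x^n and match x^{r+n}. The recurrence is
  D(n) a_n + 4 a_{n-1} - 2 a_{n-2} = 0,  where D(n) = (r+n)(r+n-1) + (-1/4)(r+n) + (1/4).
  a_n = [-4 a_{n-1} + 2 a_{n-2}] / D(n).
Since the indicial polynomial factors as (r - r_1)(r - r_2), D(n) = (r_1 + n - r_1)(r_1 + n - r_2) = n(n + 3/4).
Evaluating step by step (a_0 = 1):
  n = 1: D(1) = 1(1 + 3/4) = 7/4; numerator = -4(1) = -4; a_1 = (-4)/(7/4) = -16/7
  n = 2: D(2) = 2(2 + 3/4) = 11/2; numerator = -4(-16/7) + 2(1) = 78/7; a_2 = (78/7)/(11/2) = 156/77
  n = 3: D(3) = 3(3 + 3/4) = 45/4; numerator = -4(156/77) + 2(-16/7) = -976/77; a_3 = (-976/77)/(45/4) = -3904/3465
  n = 4: D(4) = 4(4 + 3/4) = 19; numerator = -4(-3904/3465) + 2(156/77) = 2696/315; a_4 = (2696/315)/(19) = 2696/5985
  n = 5: D(5) = 5(5 + 3/4) = 115/4; numerator = -4(2696/5985) + 2(-3904/3465) = -29664/7315; a_5 = (-29664/7315)/(115/4) = -118656/841225

r = 1; a_0 = 1; a_1 = -16/7; a_2 = 156/77; a_3 = -3904/3465; a_4 = 2696/5985; a_5 = -118656/841225


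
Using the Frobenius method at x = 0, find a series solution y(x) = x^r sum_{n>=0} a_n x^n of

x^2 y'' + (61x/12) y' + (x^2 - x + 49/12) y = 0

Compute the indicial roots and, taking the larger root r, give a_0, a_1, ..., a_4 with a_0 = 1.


Write in Frobenius form y'' + (p(x)/x) y' + (q(x)/x^2) y = 0:
  p(x) = 61/12,  q(x) = x^2 - x + 49/12.
Indicial equation: r(r-1) + (61/12) r + (49/12) = 0 -> roots r_1 = -7/4, r_2 = -7/3.
Take r = r_1 = -7/4. Let y(x) = x^r sum_{n>=0} a_n x^n with a_0 = 1.
Substitute y = x^r sum a_n x^n and match x^{r+n}. The recurrence is
  D(n) a_n - 1 a_{n-1} + 1 a_{n-2} = 0,  where D(n) = (r+n)(r+n-1) + (61/12)(r+n) + (49/12).
  a_n = [1 a_{n-1} - 1 a_{n-2}] / D(n).
Since the indicial polynomial factors as (r - r_1)(r - r_2), D(n) = (r_1 + n - r_1)(r_1 + n - r_2) = n(n + 7/12).
Evaluating step by step (a_0 = 1):
  n = 1: D(1) = 1(1 + 7/12) = 19/12; numerator = 1(1) = 1; a_1 = (1)/(19/12) = 12/19
  n = 2: D(2) = 2(2 + 7/12) = 31/6; numerator = 1(12/19) - 1(1) = -7/19; a_2 = (-7/19)/(31/6) = -42/589
  n = 3: D(3) = 3(3 + 7/12) = 43/4; numerator = 1(-42/589) - 1(12/19) = -414/589; a_3 = (-414/589)/(43/4) = -1656/25327
  n = 4: D(4) = 4(4 + 7/12) = 55/3; numerator = 1(-1656/25327) - 1(-42/589) = 150/25327; a_4 = (150/25327)/(55/3) = 90/278597

r = -7/4; a_0 = 1; a_1 = 12/19; a_2 = -42/589; a_3 = -1656/25327; a_4 = 90/278597


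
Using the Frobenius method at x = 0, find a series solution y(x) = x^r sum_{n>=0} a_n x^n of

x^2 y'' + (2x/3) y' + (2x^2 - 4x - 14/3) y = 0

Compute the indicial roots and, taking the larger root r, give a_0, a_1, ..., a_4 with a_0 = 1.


Write in Frobenius form y'' + (p(x)/x) y' + (q(x)/x^2) y = 0:
  p(x) = 2/3,  q(x) = 2x^2 - 4x - 14/3.
Indicial equation: r(r-1) + (2/3) r + (-14/3) = 0 -> roots r_1 = 7/3, r_2 = -2.
Take r = r_1 = 7/3. Let y(x) = x^r sum_{n>=0} a_n x^n with a_0 = 1.
Substitute y = x^r sum a_n x^n and match x^{r+n}. The recurrence is
  D(n) a_n - 4 a_{n-1} + 2 a_{n-2} = 0,  where D(n) = (r+n)(r+n-1) + (2/3)(r+n) + (-14/3).
  a_n = [4 a_{n-1} - 2 a_{n-2}] / D(n).
Since the indicial polynomial factors as (r - r_1)(r - r_2), D(n) = (r_1 + n - r_1)(r_1 + n - r_2) = n(n + 13/3).
Evaluating step by step (a_0 = 1):
  n = 1: D(1) = 1(1 + 13/3) = 16/3; numerator = 4(1) = 4; a_1 = (4)/(16/3) = 3/4
  n = 2: D(2) = 2(2 + 13/3) = 38/3; numerator = 4(3/4) - 2(1) = 1; a_2 = (1)/(38/3) = 3/38
  n = 3: D(3) = 3(3 + 13/3) = 22; numerator = 4(3/38) - 2(3/4) = -45/38; a_3 = (-45/38)/(22) = -45/836
  n = 4: D(4) = 4(4 + 13/3) = 100/3; numerator = 4(-45/836) - 2(3/38) = -78/209; a_4 = (-78/209)/(100/3) = -117/10450

r = 7/3; a_0 = 1; a_1 = 3/4; a_2 = 3/38; a_3 = -45/836; a_4 = -117/10450


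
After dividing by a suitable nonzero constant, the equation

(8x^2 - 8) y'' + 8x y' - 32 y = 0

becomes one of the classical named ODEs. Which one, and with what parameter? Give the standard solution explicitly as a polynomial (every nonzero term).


All three coefficients share the factor -8; dividing through by -8 gives  (1 - x^2) y'' - x y' + 4 y = 0.
This matches the Chebyshev equation (1 - x^2) y'' - x y' + n^2 y = 0 (note the -x y' term, not -2x y') with n^2 = 4, so n = 2; the polynomial solution is T_2(x).
With y = sum_k a_k x^k, matching x^k gives (k+2)(k+1) a_{k+2} = (k^2 - n^2) a_k = (k - 2)(k + 2) a_k. The right side vanishes at k = 2, so the series with the parity of 2 terminates at degree 2.
Standard normalization: leading coefficient of T_n is 2^(n-1), so a_2 = 2^1 = 2. Work downward with a_k = (k+1)(k+2) a_{k+2} / ((k - 2)(k + 2)):
  a_0 = (1)(2)(2) / ((0 - 2)(0 + 2)) = 4/(-4) = -1
Hence T_2(x) = 2 x^2 - 1.

T_2(x); series = 2 x^2 - 1


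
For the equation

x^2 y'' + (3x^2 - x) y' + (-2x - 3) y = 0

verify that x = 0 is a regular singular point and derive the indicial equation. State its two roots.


Divide by x^2 to reach normal form y'' + P_1(x) y' + P_2(x) y = 0 with P_1(x) = 3 - 1/x and P_2(x) = -2/x - 3/x^2.
x = 0 is a singular point because the y'-coefficient 3 - 1/x has a pole at x = 0 and the y-coefficient -2/x - 3/x^2 has a pole at x = 0.
It is a regular singular point because x P_1(x) = p(x) = 3x - 1 and x^2 P_2(x) = q(x) = -2x - 3 are polynomials, hence analytic at x = 0.
p(0) = -1,  q(0) = -3.
Indicial equation: r(r-1) + p(0) r + q(0) = 0, i.e. r^2 + (p(0) - 1) r + q(0) = 0, i.e. r^2 - 2 r - 3 = 0.
Discriminant: (-2)^2 - 4(-3) = 16, so r = (2 ± 4)/2.
Solving: r_1 = 3, r_2 = -1.

indicial: r^2 - 2 r - 3 = 0; roots r_1 = 3, r_2 = -1


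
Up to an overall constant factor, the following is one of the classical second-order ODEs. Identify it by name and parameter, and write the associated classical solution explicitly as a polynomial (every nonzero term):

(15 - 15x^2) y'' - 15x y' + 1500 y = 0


All three coefficients share the factor 15; dividing through by 15 gives  (1 - x^2) y'' - x y' + 100 y = 0.
This matches the Chebyshev equation (1 - x^2) y'' - x y' + n^2 y = 0 (note the -x y' term, not -2x y') with n^2 = 100, so n = 10; the polynomial solution is T_10(x).
With y = sum_k a_k x^k, matching x^k gives (k+2)(k+1) a_{k+2} = (k^2 - n^2) a_k = (k - 10)(k + 10) a_k. The right side vanishes at k = 10, so the series with the parity of 10 terminates at degree 10.
Standard normalization: leading coefficient of T_n is 2^(n-1), so a_10 = 2^9 = 512. Work downward with a_k = (k+1)(k+2) a_{k+2} / ((k - 10)(k + 10)):
  a_8 = (9)(10)(512) / ((8 - 10)(8 + 10)) = 46080/(-36) = -1280
  a_6 = (7)(8)(-1280) / ((6 - 10)(6 + 10)) = -71680/(-64) = 1120
  a_4 = (5)(6)(1120) / ((4 - 10)(4 + 10)) = 33600/(-84) = -400
  a_2 = (3)(4)(-400) / ((2 - 10)(2 + 10)) = -4800/(-96) = 50
  a_0 = (1)(2)(50) / ((0 - 10)(0 + 10)) = 100/(-100) = -1
Hence T_10(x) = 512 x^10 - 1280 x^8 + 1120 x^6 - 400 x^4 + 50 x^2 - 1.

T_10(x); series = 512 x^10 - 1280 x^8 + 1120 x^6 - 400 x^4 + 50 x^2 - 1


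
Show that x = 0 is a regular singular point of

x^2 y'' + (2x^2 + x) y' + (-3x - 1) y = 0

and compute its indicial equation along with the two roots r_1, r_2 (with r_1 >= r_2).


Divide by x^2 to reach normal form y'' + P_1(x) y' + P_2(x) y = 0 with P_1(x) = 2 + 1/x and P_2(x) = -3/x - 1/x^2.
x = 0 is a singular point because the y'-coefficient 2 + 1/x has a pole at x = 0 and the y-coefficient -3/x - 1/x^2 has a pole at x = 0.
It is a regular singular point because x P_1(x) = p(x) = 2x + 1 and x^2 P_2(x) = q(x) = -3x - 1 are polynomials, hence analytic at x = 0.
p(0) = 1,  q(0) = -1.
Indicial equation: r(r-1) + p(0) r + q(0) = 0, i.e. r^2 + (p(0) - 1) r + q(0) = 0, i.e. r^2 - 1 = 0.
Discriminant: (0)^2 - 4(-1) = 4, so r = (0 ± 2)/2.
Solving: r_1 = 1, r_2 = -1.

indicial: r^2 - 1 = 0; roots r_1 = 1, r_2 = -1


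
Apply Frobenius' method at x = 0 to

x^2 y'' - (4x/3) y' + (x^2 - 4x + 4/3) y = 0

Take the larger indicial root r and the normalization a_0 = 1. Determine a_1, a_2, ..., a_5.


Write in Frobenius form y'' + (p(x)/x) y' + (q(x)/x^2) y = 0:
  p(x) = -4/3,  q(x) = x^2 - 4x + 4/3.
Indicial equation: r(r-1) + (-4/3) r + (4/3) = 0 -> roots r_1 = 4/3, r_2 = 1.
Take r = r_1 = 4/3. Let y(x) = x^r sum_{n>=0} a_n x^n with a_0 = 1.
Substitute y = x^r sum a_n x^n and match x^{r+n}. The recurrence is
  D(n) a_n - 4 a_{n-1} + 1 a_{n-2} = 0,  where D(n) = (r+n)(r+n-1) + (-4/3)(r+n) + (4/3).
  a_n = [4 a_{n-1} - 1 a_{n-2}] / D(n).
Since the indicial polynomial factors as (r - r_1)(r - r_2), D(n) = (r_1 + n - r_1)(r_1 + n - r_2) = n(n + 1/3).
Evaluating step by step (a_0 = 1):
  n = 1: D(1) = 1(1 + 1/3) = 4/3; numerator = 4(1) = 4; a_1 = (4)/(4/3) = 3
  n = 2: D(2) = 2(2 + 1/3) = 14/3; numerator = 4(3) - 1(1) = 11; a_2 = (11)/(14/3) = 33/14
  n = 3: D(3) = 3(3 + 1/3) = 10; numerator = 4(33/14) - 1(3) = 45/7; a_3 = (45/7)/(10) = 9/14
  n = 4: D(4) = 4(4 + 1/3) = 52/3; numerator = 4(9/14) - 1(33/14) = 3/14; a_4 = (3/14)/(52/3) = 9/728
  n = 5: D(5) = 5(5 + 1/3) = 80/3; numerator = 4(9/728) - 1(9/14) = -54/91; a_5 = (-54/91)/(80/3) = -81/3640

r = 4/3; a_0 = 1; a_1 = 3; a_2 = 33/14; a_3 = 9/14; a_4 = 9/728; a_5 = -81/3640


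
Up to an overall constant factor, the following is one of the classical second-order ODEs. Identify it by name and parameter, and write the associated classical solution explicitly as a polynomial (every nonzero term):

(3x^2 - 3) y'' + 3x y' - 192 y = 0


All three coefficients share the factor -3; dividing through by -3 gives  (1 - x^2) y'' - x y' + 64 y = 0.
This matches the Chebyshev equation (1 - x^2) y'' - x y' + n^2 y = 0 (note the -x y' term, not -2x y') with n^2 = 64, so n = 8; the polynomial solution is T_8(x).
With y = sum_k a_k x^k, matching x^k gives (k+2)(k+1) a_{k+2} = (k^2 - n^2) a_k = (k - 8)(k + 8) a_k. The right side vanishes at k = 8, so the series with the parity of 8 terminates at degree 8.
Standard normalization: leading coefficient of T_n is 2^(n-1), so a_8 = 2^7 = 128. Work downward with a_k = (k+1)(k+2) a_{k+2} / ((k - 8)(k + 8)):
  a_6 = (7)(8)(128) / ((6 - 8)(6 + 8)) = 7168/(-28) = -256
  a_4 = (5)(6)(-256) / ((4 - 8)(4 + 8)) = -7680/(-48) = 160
  a_2 = (3)(4)(160) / ((2 - 8)(2 + 8)) = 1920/(-60) = -32
  a_0 = (1)(2)(-32) / ((0 - 8)(0 + 8)) = -64/(-64) = 1
Hence T_8(x) = 128 x^8 - 256 x^6 + 160 x^4 - 32 x^2 + 1.

T_8(x); series = 128 x^8 - 256 x^6 + 160 x^4 - 32 x^2 + 1


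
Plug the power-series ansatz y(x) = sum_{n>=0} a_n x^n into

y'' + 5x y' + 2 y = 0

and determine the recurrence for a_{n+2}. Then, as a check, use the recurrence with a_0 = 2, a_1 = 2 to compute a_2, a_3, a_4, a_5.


Substitute y = sum_n a_n x^n.
y''(x) has coefficient (n+2)(n+1) a_{n+2} at x^n;
5 x y'(x) has coefficient 5 n a_n at x^n (shift);
2 y(x) has coefficient 2 a_n at x^n.
Matching x^n: (n+2)(n+1) a_{n+2} + (5n + 2) a_n = 0.
Thus a_{n+2} = (-5n - 2) / ((n+1)(n+2)) * a_n.

Check with a_0 = 2, a_1 = 2 (apply the recurrence for n = 0, 1, 2, 3): a_0 = 2, a_1 = 2, a_2 = -2, a_3 = -7/3, a_4 = 2, a_5 = 119/60.

a_(n+2) = (-5n - 2) / ((n+1)(n+2)) * a_n; check: a_0 = 2, a_1 = 2, a_2 = -2, a_3 = -7/3, a_4 = 2, a_5 = 119/60


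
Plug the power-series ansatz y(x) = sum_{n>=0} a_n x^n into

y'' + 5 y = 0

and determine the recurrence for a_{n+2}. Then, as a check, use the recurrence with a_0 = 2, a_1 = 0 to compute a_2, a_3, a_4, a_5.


Substitute y = sum_n a_n x^n into y'' + (const) y = 0.
y''(x) = sum_{n>=0} (n+2)(n+1) a_{n+2} x^n.
The ODE becomes sum_n [(n+2)(n+1) a_{n+2} + 5 a_n] x^n = 0.
Setting each coefficient to zero gives the recurrence:
  (n+2)(n+1) a_{n+2} + 5 a_n = 0,
  a_{n+2} = -5 / ((n+1)(n+2)) a_n.

Check with a_0 = 2, a_1 = 0 (apply the recurrence for n = 0, 1, 2, 3): a_0 = 2, a_1 = 0, a_2 = -5, a_3 = 0, a_4 = 25/12, a_5 = 0.

a_{n+2} = -5/((n+1)(n+2)) * a_n; check: a_0 = 2, a_1 = 0, a_2 = -5, a_3 = 0, a_4 = 25/12, a_5 = 0


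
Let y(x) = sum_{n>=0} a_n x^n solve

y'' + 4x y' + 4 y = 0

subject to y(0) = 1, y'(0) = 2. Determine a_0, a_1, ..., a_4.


Ansatz: y(x) = sum_{n>=0} a_n x^n, so y'(x) = sum_{n>=1} n a_n x^(n-1) and y''(x) = sum_{n>=2} n(n-1) a_n x^(n-2).
Substitute into P(x) y'' + Q(x) y' + R(x) y = 0 with P(x) = 1, Q(x) = 4x, R(x) = 4, and match powers of x.
Initial conditions: a_0 = 1, a_1 = 2.
Setting the coefficient of each power of x to zero and solving order by order (substituting the coefficients already found):
  x^0: 2 a_2 + 4 a_0 = 0  ->  2 a_2 = -4 a_0 = -4  ->  a_2 = -2
  x^1: 6 a_3 + 8 a_1 = 0  ->  6 a_3 = -8 a_1 = -16  ->  a_3 = -8/3
  x^2: 12 a_4 + 12 a_2 = 0  ->  12 a_4 = -12 a_2 = 24  ->  a_4 = 2
Truncated series: y(x) = 1 + 2 x - 2 x^2 - (8/3) x^3 + 2 x^4 + O(x^5).

a_0 = 1; a_1 = 2; a_2 = -2; a_3 = -8/3; a_4 = 2


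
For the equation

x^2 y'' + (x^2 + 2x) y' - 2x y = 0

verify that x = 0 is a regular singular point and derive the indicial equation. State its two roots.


Divide by x^2 to reach normal form y'' + P_1(x) y' + P_2(x) y = 0 with P_1(x) = 1 + 2/x and P_2(x) = -2/x.
x = 0 is a singular point because the y'-coefficient 1 + 2/x has a pole at x = 0 and the y-coefficient -2/x has a pole at x = 0.
It is a regular singular point because x P_1(x) = p(x) = x + 2 and x^2 P_2(x) = q(x) = -2x are polynomials, hence analytic at x = 0.
p(0) = 2,  q(0) = 0.
Indicial equation: r(r-1) + p(0) r + q(0) = 0, i.e. r^2 + (p(0) - 1) r + q(0) = 0, i.e. r^2 + 1 r = 0.
Discriminant: (1)^2 - 4(0) = 1, so r = (-1 ± 1)/2.
Solving: r_1 = 0, r_2 = -1.

indicial: r^2 + 1 r = 0; roots r_1 = 0, r_2 = -1


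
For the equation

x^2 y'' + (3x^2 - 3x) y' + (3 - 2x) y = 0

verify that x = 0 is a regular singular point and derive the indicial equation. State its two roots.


Divide by x^2 to reach normal form y'' + P_1(x) y' + P_2(x) y = 0 with P_1(x) = 3 - 3/x and P_2(x) = -2/x + 3/x^2.
x = 0 is a singular point because the y'-coefficient 3 - 3/x has a pole at x = 0 and the y-coefficient -2/x + 3/x^2 has a pole at x = 0.
It is a regular singular point because x P_1(x) = p(x) = 3x - 3 and x^2 P_2(x) = q(x) = 3 - 2x are polynomials, hence analytic at x = 0.
p(0) = -3,  q(0) = 3.
Indicial equation: r(r-1) + p(0) r + q(0) = 0, i.e. r^2 + (p(0) - 1) r + q(0) = 0, i.e. r^2 - 4 r + 3 = 0.
Discriminant: (-4)^2 - 4(3) = 4, so r = (4 ± 2)/2.
Solving: r_1 = 3, r_2 = 1.

indicial: r^2 - 4 r + 3 = 0; roots r_1 = 3, r_2 = 1


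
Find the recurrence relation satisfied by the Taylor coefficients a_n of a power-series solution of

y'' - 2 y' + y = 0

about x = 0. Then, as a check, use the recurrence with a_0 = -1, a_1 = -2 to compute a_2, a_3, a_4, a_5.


Substitute y = sum_n a_n x^n.
y''(x) has coefficient (n+2)(n+1) a_{n+2} at x^n;
-2 y'(x) has coefficient -2 (n+1) a_{n+1} at x^n;
y(x) has coefficient 1 a_n at x^n.
Matching x^n: (n+2)(n+1) a_{n+2} - 2 (n+1) a_{n+1} + 1 a_n = 0.
Thus a_{n+2} = [2 (n+1) a_{n+1} - 1 a_n] / ((n+1)(n+2)).

Check with a_0 = -1, a_1 = -2 (apply the recurrence for n = 0, 1, 2, 3): a_0 = -1, a_1 = -2, a_2 = -3/2, a_3 = -2/3, a_4 = -5/24, a_5 = -1/20.

a_(n+2) = [2 (n+1) a_(n+1) - 1 a_n] / ((n+1)(n+2)); check: a_0 = -1, a_1 = -2, a_2 = -3/2, a_3 = -2/3, a_4 = -5/24, a_5 = -1/20


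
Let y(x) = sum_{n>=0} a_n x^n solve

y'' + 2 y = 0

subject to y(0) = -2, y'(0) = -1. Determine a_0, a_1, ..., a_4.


Ansatz: y(x) = sum_{n>=0} a_n x^n, so y'(x) = sum_{n>=1} n a_n x^(n-1) and y''(x) = sum_{n>=2} n(n-1) a_n x^(n-2).
Substitute into P(x) y'' + Q(x) y' + R(x) y = 0 with P(x) = 1, Q(x) = 0, R(x) = 2, and match powers of x.
Initial conditions: a_0 = -2, a_1 = -1.
Setting the coefficient of each power of x to zero and solving order by order (substituting the coefficients already found):
  x^0: 2 a_2 + 2 a_0 = 0  ->  2 a_2 = -2 a_0 = 4  ->  a_2 = 2
  x^1: 6 a_3 + 2 a_1 = 0  ->  6 a_3 = -2 a_1 = 2  ->  a_3 = 1/3
  x^2: 12 a_4 + 2 a_2 = 0  ->  12 a_4 = -2 a_2 = -4  ->  a_4 = -1/3
Truncated series: y(x) = -2 - x + 2 x^2 + (1/3) x^3 - (1/3) x^4 + O(x^5).

a_0 = -2; a_1 = -1; a_2 = 2; a_3 = 1/3; a_4 = -1/3


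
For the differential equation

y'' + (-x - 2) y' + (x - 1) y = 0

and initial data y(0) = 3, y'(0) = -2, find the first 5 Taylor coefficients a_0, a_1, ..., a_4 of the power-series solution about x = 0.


Ansatz: y(x) = sum_{n>=0} a_n x^n, so y'(x) = sum_{n>=1} n a_n x^(n-1) and y''(x) = sum_{n>=2} n(n-1) a_n x^(n-2).
Substitute into P(x) y'' + Q(x) y' + R(x) y = 0 with P(x) = 1, Q(x) = -x - 2, R(x) = x - 1, and match powers of x.
Initial conditions: a_0 = 3, a_1 = -2.
Setting the coefficient of each power of x to zero and solving order by order (substituting the coefficients already found):
  x^0: 2 a_2 - 2 a_1 - a_0 = 0  ->  2 a_2 = 2 a_1 + a_0 = -1  ->  a_2 = -1/2
  x^1: 6 a_3 - 4 a_2 - 2 a_1 + a_0 = 0  ->  6 a_3 = 4 a_2 + 2 a_1 - a_0 = -9  ->  a_3 = -3/2
  x^2: 12 a_4 - 6 a_3 - 3 a_2 + a_1 = 0  ->  12 a_4 = 6 a_3 + 3 a_2 - a_1 = -17/2  ->  a_4 = -17/24
Truncated series: y(x) = 3 - 2 x - (1/2) x^2 - (3/2) x^3 - (17/24) x^4 + O(x^5).

a_0 = 3; a_1 = -2; a_2 = -1/2; a_3 = -3/2; a_4 = -17/24


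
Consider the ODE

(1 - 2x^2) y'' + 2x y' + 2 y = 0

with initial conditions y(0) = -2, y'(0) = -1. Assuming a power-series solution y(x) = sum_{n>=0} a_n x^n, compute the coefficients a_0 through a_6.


Ansatz: y(x) = sum_{n>=0} a_n x^n, so y'(x) = sum_{n>=1} n a_n x^(n-1) and y''(x) = sum_{n>=2} n(n-1) a_n x^(n-2).
Substitute into P(x) y'' + Q(x) y' + R(x) y = 0 with P(x) = 1 - 2x^2, Q(x) = 2x, R(x) = 2, and match powers of x.
Initial conditions: a_0 = -2, a_1 = -1.
Setting the coefficient of each power of x to zero and solving order by order (substituting the coefficients already found):
  x^0: 2 a_2 + 2 a_0 = 0  ->  2 a_2 = -2 a_0 = 4  ->  a_2 = 2
  x^1: 6 a_3 + 4 a_1 = 0  ->  6 a_3 = -4 a_1 = 4  ->  a_3 = 2/3
  x^2: 12 a_4 + 2 a_2 = 0  ->  12 a_4 = -2 a_2 = -4  ->  a_4 = -1/3
  x^3: 20 a_5 - 4 a_3 = 0  ->  20 a_5 = 4 a_3 = 8/3  ->  a_5 = 2/15
  x^4: 30 a_6 - 14 a_4 = 0  ->  30 a_6 = 14 a_4 = -14/3  ->  a_6 = -7/45
Truncated series: y(x) = -2 - x + 2 x^2 + (2/3) x^3 - (1/3) x^4 + (2/15) x^5 - (7/45) x^6 + O(x^7).

a_0 = -2; a_1 = -1; a_2 = 2; a_3 = 2/3; a_4 = -1/3; a_5 = 2/15; a_6 = -7/45


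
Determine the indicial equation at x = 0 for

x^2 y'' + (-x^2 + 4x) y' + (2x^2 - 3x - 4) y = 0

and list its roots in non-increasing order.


Divide by x^2 to reach normal form y'' + P_1(x) y' + P_2(x) y = 0 with P_1(x) = -1 + 4/x and P_2(x) = 2 - 3/x - 4/x^2.
x = 0 is a singular point because the y'-coefficient -1 + 4/x has a pole at x = 0 and the y-coefficient 2 - 3/x - 4/x^2 has a pole at x = 0.
It is a regular singular point because x P_1(x) = p(x) = 4 - x and x^2 P_2(x) = q(x) = 2x^2 - 3x - 4 are polynomials, hence analytic at x = 0.
p(0) = 4,  q(0) = -4.
Indicial equation: r(r-1) + p(0) r + q(0) = 0, i.e. r^2 + (p(0) - 1) r + q(0) = 0, i.e. r^2 + 3 r - 4 = 0.
Discriminant: (3)^2 - 4(-4) = 25, so r = (-3 ± 5)/2.
Solving: r_1 = 1, r_2 = -4.

indicial: r^2 + 3 r - 4 = 0; roots r_1 = 1, r_2 = -4


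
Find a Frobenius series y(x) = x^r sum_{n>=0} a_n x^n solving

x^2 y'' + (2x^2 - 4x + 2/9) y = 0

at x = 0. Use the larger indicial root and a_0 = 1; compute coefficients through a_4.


Write in Frobenius form y'' + (p(x)/x) y' + (q(x)/x^2) y = 0:
  p(x) = 0,  q(x) = 2x^2 - 4x + 2/9.
Indicial equation: r(r-1) + (0) r + (2/9) = 0 -> roots r_1 = 2/3, r_2 = 1/3.
Take r = r_1 = 2/3. Let y(x) = x^r sum_{n>=0} a_n x^n with a_0 = 1.
Substitute y = x^r sum a_n x^n and match x^{r+n}. The recurrence is
  D(n) a_n - 4 a_{n-1} + 2 a_{n-2} = 0,  where D(n) = (r+n)(r+n-1) + (0)(r+n) + (2/9).
  a_n = [4 a_{n-1} - 2 a_{n-2}] / D(n).
Since the indicial polynomial factors as (r - r_1)(r - r_2), D(n) = (r_1 + n - r_1)(r_1 + n - r_2) = n(n + 1/3).
Evaluating step by step (a_0 = 1):
  n = 1: D(1) = 1(1 + 1/3) = 4/3; numerator = 4(1) = 4; a_1 = (4)/(4/3) = 3
  n = 2: D(2) = 2(2 + 1/3) = 14/3; numerator = 4(3) - 2(1) = 10; a_2 = (10)/(14/3) = 15/7
  n = 3: D(3) = 3(3 + 1/3) = 10; numerator = 4(15/7) - 2(3) = 18/7; a_3 = (18/7)/(10) = 9/35
  n = 4: D(4) = 4(4 + 1/3) = 52/3; numerator = 4(9/35) - 2(15/7) = -114/35; a_4 = (-114/35)/(52/3) = -171/910

r = 2/3; a_0 = 1; a_1 = 3; a_2 = 15/7; a_3 = 9/35; a_4 = -171/910
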